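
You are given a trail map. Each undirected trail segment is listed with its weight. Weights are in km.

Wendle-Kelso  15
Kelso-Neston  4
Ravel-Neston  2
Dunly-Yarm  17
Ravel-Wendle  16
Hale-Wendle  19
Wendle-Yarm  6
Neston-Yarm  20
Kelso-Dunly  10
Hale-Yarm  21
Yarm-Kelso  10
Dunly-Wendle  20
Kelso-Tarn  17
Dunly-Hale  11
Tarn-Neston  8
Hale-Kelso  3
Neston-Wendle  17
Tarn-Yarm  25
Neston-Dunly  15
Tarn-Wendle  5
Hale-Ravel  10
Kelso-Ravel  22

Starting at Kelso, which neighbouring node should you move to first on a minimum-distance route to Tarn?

Enumerating some paths:
Kelso–Tarn: 17 = 17
Kelso–Neston–Tarn: 4+8 = 12
Cheapest is Kelso–Neston–Tarn at 12 km.
So from Kelso the first move is to Neston.

Neston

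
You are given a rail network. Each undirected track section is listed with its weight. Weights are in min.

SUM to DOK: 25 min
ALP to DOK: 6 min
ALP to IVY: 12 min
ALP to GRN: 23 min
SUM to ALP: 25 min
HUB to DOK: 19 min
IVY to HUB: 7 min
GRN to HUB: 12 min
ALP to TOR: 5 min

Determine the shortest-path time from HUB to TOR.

Shortest distances from HUB:
HUB: 0
IVY: 7  (via HUB)
GRN: 12  (via HUB)
ALP: 19  (via IVY)
DOK: 19  (via HUB)
TOR: 24  (via ALP)
Shortest route: HUB–IVY–ALP–TOR = 24 min.

24 min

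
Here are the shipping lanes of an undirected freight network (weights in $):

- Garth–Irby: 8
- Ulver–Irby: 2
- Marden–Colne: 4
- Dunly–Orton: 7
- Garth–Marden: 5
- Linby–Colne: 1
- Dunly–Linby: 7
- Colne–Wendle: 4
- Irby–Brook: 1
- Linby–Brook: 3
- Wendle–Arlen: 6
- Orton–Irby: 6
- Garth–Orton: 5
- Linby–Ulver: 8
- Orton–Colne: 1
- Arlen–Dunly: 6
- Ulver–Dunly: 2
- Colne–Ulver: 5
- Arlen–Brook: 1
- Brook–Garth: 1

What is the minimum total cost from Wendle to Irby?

Shortest distances from Wendle:
Wendle: 0
Colne: 4  (via Wendle)
Orton: 5  (via Colne)
Linby: 5  (via Colne)
Arlen: 6  (via Wendle)
Brook: 7  (via Arlen)
Irby: 8  (via Brook)
Shortest route: Wendle → Arlen → Brook → Irby = $8.

$8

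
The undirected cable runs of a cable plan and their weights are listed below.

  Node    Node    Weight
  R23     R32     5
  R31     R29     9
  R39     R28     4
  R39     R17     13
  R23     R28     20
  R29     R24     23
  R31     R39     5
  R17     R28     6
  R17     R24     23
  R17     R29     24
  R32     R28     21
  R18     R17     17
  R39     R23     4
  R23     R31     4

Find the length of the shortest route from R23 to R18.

Settle nodes by increasing distance from R23:
R23: 0
R31: 4  (via R23)
R39: 4  (via R23)
R32: 5  (via R23)
R28: 8  (via R39)
R29: 13  (via R31)
R17: 14  (via R28)
R18: 31  (via R17)
Shortest route: R23 → R39 → R28 → R17 → R18 = 31.

31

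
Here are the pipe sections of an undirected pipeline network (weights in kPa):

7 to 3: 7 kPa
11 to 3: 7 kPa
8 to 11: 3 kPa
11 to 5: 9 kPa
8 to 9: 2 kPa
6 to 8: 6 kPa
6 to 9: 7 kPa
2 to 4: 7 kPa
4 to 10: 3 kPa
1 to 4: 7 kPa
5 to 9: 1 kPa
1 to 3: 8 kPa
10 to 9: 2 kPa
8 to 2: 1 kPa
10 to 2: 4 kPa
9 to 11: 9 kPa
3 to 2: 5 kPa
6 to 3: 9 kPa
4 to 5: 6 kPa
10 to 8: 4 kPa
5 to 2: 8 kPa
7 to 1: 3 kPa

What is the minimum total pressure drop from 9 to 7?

Running Dijkstra from 9:
9: 0
5: 1  (via 9)
8: 2  (via 9)
10: 2  (via 9)
2: 3  (via 8)
4: 5  (via 10)
11: 5  (via 8)
6: 7  (via 9)
3: 8  (via 2)
1: 12  (via 4)
7: 15  (via 3)
Shortest route: 9 → 8 → 2 → 3 → 7 = 15 kPa.

15 kPa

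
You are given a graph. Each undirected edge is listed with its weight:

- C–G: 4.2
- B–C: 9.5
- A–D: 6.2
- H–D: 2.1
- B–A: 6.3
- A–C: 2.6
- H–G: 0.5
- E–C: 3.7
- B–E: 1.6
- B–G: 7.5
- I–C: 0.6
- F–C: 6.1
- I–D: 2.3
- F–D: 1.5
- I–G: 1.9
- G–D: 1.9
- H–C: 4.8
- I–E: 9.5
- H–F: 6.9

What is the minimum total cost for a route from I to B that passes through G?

Shortest I→G: I–G = 1.9
Shortest G→B: G–B = 7.5
Total via G: 1.9 + 7.5 = 9.4.

9.4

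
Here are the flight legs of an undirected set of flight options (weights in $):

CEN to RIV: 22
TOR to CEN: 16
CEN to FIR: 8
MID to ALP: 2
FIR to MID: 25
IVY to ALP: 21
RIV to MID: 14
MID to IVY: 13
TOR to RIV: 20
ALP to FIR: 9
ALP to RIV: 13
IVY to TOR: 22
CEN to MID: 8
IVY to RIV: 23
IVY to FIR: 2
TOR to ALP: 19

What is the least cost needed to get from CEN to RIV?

Shortest distances from CEN:
CEN: 0
FIR: 8  (via CEN)
MID: 8  (via CEN)
ALP: 10  (via MID)
IVY: 10  (via FIR)
TOR: 16  (via CEN)
RIV: 22  (via CEN)
Shortest route: CEN–RIV = $22.

$22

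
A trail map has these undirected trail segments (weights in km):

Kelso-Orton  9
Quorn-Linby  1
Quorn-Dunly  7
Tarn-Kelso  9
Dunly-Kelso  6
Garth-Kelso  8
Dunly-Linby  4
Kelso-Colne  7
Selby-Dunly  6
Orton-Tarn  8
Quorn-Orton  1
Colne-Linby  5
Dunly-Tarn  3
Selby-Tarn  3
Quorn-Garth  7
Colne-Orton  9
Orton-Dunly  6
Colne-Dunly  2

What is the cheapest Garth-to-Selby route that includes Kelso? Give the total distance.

Shortest Garth→Kelso: Garth → Kelso = 8
Shortest Kelso→Selby: Kelso → Dunly → Selby = 12
Total via Kelso: 8 + 12 = 20 km.

20 km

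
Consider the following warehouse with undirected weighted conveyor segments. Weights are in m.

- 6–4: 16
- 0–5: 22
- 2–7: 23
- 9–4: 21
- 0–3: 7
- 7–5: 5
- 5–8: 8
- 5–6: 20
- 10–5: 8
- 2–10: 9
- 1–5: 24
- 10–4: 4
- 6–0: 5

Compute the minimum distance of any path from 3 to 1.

53 m

Candidate routes:
3 - 0 - 6 - 5 - 1: 7+5+20+24 = 56
3 - 0 - 5 - 1: 7+22+24 = 53
Cheapest is 3 - 0 - 5 - 1 at 53 m.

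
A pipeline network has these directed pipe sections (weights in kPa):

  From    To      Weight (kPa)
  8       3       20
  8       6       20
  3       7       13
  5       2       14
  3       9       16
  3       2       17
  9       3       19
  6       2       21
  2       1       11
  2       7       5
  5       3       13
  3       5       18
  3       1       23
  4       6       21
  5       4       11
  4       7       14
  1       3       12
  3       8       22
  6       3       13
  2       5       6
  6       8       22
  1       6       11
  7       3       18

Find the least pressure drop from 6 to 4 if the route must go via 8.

71 kPa

Shortest 6→8: 6 → 8 = 22
Best 8 to 4: 8 → 3 → 5 → 4 costing 49
Total via 8: 22 + 49 = 71 kPa.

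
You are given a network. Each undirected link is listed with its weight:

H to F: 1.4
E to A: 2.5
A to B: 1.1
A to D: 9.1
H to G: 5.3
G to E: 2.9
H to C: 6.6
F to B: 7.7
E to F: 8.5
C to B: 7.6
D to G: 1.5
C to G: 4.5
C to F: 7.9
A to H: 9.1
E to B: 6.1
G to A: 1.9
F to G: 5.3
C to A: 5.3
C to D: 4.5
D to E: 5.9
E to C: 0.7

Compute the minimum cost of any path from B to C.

Compare a few routes:
B - A - E - C: 1.1+2.5+0.7 = 4.3
B - A - C: 1.1+5.3 = 6.4
B - A - G - E - C: 1.1+1.9+2.9+0.7 = 6.6
Cheapest is B - A - E - C at 4.3.

4.3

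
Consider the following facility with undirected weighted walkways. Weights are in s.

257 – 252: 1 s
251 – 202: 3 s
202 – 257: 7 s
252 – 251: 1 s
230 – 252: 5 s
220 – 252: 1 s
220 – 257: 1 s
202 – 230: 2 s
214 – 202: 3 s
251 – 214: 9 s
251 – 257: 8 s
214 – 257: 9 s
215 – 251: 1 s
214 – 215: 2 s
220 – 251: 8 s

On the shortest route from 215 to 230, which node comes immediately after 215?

Candidate routes:
215–251–252–230: 1+1+5 = 7
215–214–202–230: 2+3+2 = 7
215–251–202–230: 1+3+2 = 6
The minimum is 6 s via 215–251–202–230.
So from 215 the first move is to 251.

251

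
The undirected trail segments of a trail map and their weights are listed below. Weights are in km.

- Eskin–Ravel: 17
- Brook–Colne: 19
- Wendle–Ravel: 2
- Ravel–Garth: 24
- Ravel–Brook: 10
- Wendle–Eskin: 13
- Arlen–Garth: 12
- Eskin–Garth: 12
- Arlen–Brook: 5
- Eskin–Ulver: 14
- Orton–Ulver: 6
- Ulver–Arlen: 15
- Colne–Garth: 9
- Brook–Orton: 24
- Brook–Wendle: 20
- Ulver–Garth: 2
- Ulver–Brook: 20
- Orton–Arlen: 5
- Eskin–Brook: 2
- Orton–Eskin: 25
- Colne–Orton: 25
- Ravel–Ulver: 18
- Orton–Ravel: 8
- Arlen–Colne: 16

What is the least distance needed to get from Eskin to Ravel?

12 km

Enumerating some paths:
Eskin–Brook–Ravel: 2+10 = 12
Eskin–Wendle–Ravel: 13+2 = 15
Cheapest is Eskin–Brook–Ravel at 12 km.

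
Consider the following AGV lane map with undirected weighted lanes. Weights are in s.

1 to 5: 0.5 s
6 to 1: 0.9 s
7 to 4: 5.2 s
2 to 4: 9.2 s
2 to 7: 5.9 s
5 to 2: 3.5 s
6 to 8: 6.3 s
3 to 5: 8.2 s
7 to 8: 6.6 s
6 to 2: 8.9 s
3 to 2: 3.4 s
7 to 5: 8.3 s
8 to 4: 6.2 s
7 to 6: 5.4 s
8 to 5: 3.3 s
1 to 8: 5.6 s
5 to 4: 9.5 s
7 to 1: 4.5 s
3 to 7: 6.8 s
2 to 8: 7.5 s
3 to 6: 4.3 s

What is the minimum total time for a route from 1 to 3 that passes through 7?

Shortest 1→7: 1 → 7 = 4.5
Best 7 to 3: 7 → 3 costing 6.8
Total via 7: 4.5 + 6.8 = 11.3 s.

11.3 s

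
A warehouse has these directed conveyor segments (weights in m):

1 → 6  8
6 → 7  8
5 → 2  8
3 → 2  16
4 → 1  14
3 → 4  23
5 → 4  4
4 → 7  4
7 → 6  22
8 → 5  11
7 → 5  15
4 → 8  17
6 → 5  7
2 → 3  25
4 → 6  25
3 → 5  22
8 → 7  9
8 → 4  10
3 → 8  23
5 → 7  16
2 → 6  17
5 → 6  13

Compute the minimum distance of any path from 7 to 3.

Running Dijkstra from 7:
7: 0
5: 15  (via 7)
4: 19  (via 5)
6: 22  (via 7)
2: 23  (via 5)
1: 33  (via 4)
8: 36  (via 4)
3: 48  (via 2)
Shortest route: 7–5–2–3 = 48 m.

48 m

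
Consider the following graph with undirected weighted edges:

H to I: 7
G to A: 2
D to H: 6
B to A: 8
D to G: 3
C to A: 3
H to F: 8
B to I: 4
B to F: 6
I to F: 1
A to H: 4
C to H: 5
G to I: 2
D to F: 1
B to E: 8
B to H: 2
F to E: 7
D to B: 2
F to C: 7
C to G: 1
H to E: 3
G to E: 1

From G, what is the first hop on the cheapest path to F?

I

Compare a few routes:
G - I - F: 2+1 = 3
G - D - F: 3+1 = 4
The minimum is 3 via G - I - F.
So from G the first move is to I.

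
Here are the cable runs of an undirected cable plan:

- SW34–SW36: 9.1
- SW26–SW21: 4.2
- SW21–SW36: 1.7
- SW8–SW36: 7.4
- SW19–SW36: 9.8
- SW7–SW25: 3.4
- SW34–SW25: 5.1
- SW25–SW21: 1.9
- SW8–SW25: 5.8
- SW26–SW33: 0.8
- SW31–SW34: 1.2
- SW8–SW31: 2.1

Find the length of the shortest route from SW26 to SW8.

Running Dijkstra from SW26:
SW26: 0
SW33: 0.8  (via SW26)
SW21: 4.2  (via SW26)
SW36: 5.9  (via SW21)
SW25: 6.1  (via SW21)
SW7: 9.5  (via SW25)
SW34: 11.2  (via SW25)
SW8: 11.9  (via SW25)
Shortest route: SW26 → SW21 → SW25 → SW8 = 11.9.

11.9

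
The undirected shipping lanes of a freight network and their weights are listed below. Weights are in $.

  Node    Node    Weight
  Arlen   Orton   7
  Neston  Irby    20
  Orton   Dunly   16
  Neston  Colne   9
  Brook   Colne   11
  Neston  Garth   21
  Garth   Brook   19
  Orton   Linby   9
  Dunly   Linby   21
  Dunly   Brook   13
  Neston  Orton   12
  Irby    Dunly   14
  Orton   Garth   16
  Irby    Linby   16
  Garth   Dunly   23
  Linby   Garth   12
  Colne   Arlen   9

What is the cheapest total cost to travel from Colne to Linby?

Running Dijkstra from Colne:
Colne: 0
Neston: 9  (via Colne)
Arlen: 9  (via Colne)
Brook: 11  (via Colne)
Orton: 16  (via Arlen)
Dunly: 24  (via Brook)
Linby: 25  (via Orton)
Shortest route: Colne → Arlen → Orton → Linby = $25.

$25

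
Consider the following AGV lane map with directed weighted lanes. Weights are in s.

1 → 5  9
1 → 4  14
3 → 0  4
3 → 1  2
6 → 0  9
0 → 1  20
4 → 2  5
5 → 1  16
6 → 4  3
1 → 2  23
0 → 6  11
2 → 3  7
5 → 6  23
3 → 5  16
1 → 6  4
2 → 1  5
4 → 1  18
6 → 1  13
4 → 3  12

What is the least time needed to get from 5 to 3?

35 s

Enumerating some paths:
5 → 1 → 4 → 2 → 3: 16+14+5+7 = 42
5 → 6 → 4 → 3: 23+3+12 = 38
5 → 1 → 6 → 4 → 3: 16+4+3+12 = 35
5 → 6 → 4 → 2 → 3: 23+3+5+7 = 38
The minimum is 35 s via 5 → 1 → 6 → 4 → 3.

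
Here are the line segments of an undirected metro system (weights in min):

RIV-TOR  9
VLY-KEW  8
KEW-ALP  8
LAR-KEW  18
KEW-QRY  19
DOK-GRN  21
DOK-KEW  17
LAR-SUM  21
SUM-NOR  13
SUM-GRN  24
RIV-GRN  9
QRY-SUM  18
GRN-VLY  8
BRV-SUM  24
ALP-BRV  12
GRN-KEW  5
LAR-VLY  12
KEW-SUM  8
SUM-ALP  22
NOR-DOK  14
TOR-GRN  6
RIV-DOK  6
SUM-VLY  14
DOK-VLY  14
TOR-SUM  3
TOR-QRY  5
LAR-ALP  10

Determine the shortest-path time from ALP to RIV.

Shortest distances from ALP:
ALP: 0
KEW: 8  (via ALP)
LAR: 10  (via ALP)
BRV: 12  (via ALP)
GRN: 13  (via KEW)
SUM: 16  (via KEW)
VLY: 16  (via KEW)
TOR: 19  (via GRN)
RIV: 22  (via GRN)
Shortest route: ALP–KEW–GRN–RIV = 22 min.

22 min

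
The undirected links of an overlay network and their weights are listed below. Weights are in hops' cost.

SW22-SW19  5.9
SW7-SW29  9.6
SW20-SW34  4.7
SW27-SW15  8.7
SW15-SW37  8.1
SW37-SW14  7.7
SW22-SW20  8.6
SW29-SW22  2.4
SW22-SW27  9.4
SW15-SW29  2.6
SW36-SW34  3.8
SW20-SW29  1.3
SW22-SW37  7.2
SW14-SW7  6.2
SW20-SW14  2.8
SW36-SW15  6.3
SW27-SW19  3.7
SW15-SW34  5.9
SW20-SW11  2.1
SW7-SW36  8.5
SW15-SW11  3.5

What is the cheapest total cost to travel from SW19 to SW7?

17.9 hops' cost

Running Dijkstra from SW19:
SW19: 0
SW27: 3.7  (via SW19)
SW22: 5.9  (via SW19)
SW29: 8.3  (via SW22)
SW20: 9.6  (via SW29)
SW15: 10.9  (via SW29)
SW11: 11.7  (via SW20)
SW14: 12.4  (via SW20)
SW37: 13.1  (via SW22)
SW34: 14.3  (via SW20)
SW36: 17.2  (via SW15)
SW7: 17.9  (via SW29)
Shortest route: SW19–SW22–SW29–SW7 = 17.9 hops' cost.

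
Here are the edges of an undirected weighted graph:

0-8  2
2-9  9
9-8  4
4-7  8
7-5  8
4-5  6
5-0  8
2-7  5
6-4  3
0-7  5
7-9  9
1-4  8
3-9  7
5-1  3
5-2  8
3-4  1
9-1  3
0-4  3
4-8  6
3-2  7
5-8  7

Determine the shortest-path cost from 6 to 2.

11

Running Dijkstra from 6:
6: 0
4: 3  (via 6)
3: 4  (via 4)
0: 6  (via 4)
8: 8  (via 0)
5: 9  (via 4)
1: 11  (via 4)
2: 11  (via 3)
Shortest route: 6–4–3–2 = 11.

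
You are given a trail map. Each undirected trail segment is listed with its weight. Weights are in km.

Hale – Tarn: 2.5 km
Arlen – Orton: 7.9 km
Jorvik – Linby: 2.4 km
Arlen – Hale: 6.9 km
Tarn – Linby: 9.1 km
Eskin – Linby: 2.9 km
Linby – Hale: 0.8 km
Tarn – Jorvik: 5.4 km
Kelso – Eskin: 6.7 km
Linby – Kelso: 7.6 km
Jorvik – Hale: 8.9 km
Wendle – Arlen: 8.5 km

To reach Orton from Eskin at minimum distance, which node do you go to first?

Compare a few routes:
Eskin → Linby → Hale → Arlen → Orton: 2.9+0.8+6.9+7.9 = 18.5
Eskin → Linby → Jorvik → Tarn → Hale → Arlen → Orton: 2.9+2.4+5.4+2.5+6.9+7.9 = 28
The minimum is 18.5 km via Eskin → Linby → Hale → Arlen → Orton.
So from Eskin the first move is to Linby.

Linby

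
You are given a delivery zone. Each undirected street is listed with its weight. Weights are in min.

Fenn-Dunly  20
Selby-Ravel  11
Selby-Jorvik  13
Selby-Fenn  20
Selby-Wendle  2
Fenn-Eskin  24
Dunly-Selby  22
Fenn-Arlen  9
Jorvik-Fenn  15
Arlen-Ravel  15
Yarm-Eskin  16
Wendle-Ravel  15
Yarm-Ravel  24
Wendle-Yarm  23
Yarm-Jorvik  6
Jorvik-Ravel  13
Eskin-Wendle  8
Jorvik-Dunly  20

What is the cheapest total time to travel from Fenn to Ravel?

24 min

Candidate routes:
Fenn → Arlen → Ravel: 9+15 = 24
Fenn → Jorvik → Ravel: 15+13 = 28
The minimum is 24 min via Fenn → Arlen → Ravel.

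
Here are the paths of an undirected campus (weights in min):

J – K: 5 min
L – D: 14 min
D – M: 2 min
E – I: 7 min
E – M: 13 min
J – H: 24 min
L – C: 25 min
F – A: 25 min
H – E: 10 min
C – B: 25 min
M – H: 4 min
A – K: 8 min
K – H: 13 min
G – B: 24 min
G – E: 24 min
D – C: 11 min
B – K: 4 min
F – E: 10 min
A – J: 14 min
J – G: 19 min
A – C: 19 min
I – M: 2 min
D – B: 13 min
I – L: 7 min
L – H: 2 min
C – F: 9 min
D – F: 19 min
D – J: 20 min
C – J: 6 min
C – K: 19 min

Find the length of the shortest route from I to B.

17 min

Settle nodes by increasing distance from I:
I: 0
M: 2  (via I)
D: 4  (via M)
H: 6  (via M)
E: 7  (via I)
L: 7  (via I)
C: 15  (via D)
B: 17  (via D)
Shortest route: I → M → D → B = 17 min.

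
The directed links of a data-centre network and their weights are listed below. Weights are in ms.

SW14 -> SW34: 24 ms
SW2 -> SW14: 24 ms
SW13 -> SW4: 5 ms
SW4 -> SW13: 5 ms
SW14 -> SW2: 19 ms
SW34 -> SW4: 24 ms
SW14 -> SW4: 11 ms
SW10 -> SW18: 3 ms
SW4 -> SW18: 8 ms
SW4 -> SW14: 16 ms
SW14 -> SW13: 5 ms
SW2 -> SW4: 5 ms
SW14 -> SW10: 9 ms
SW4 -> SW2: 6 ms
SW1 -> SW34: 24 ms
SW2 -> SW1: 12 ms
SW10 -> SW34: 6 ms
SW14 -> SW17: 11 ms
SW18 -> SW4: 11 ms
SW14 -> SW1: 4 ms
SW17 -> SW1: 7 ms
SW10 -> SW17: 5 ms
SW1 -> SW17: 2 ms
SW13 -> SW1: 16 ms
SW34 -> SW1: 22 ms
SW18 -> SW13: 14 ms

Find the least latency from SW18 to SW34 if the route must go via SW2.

53 ms

Best SW18 to SW2: SW18 → SW4 → SW2 costing 17
Shortest SW2→SW34: SW2 → SW1 → SW34 = 36
Total via SW2: 17 + 36 = 53 ms.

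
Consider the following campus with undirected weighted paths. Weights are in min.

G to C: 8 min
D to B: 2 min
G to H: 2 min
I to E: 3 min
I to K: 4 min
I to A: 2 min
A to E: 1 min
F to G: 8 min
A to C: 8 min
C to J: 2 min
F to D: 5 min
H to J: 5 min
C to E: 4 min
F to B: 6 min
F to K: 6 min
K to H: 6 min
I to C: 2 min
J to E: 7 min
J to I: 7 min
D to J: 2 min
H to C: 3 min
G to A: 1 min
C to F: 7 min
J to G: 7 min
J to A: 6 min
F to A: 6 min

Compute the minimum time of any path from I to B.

8 min

Enumerating some paths:
I → J → D → B: 7+2+2 = 11
I → C → J → D → B: 2+2+2+2 = 8
The minimum is 8 min via I → C → J → D → B.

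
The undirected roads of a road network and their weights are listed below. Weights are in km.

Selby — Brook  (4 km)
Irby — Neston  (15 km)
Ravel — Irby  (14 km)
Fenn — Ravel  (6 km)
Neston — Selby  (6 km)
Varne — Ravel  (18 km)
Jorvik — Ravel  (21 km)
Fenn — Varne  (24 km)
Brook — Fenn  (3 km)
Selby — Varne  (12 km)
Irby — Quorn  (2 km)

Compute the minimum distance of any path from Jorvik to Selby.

34 km

Candidate routes:
Jorvik → Ravel → Varne → Selby: 21+18+12 = 51
Jorvik → Ravel → Fenn → Brook → Selby: 21+6+3+4 = 34
Cheapest is Jorvik → Ravel → Fenn → Brook → Selby at 34 km.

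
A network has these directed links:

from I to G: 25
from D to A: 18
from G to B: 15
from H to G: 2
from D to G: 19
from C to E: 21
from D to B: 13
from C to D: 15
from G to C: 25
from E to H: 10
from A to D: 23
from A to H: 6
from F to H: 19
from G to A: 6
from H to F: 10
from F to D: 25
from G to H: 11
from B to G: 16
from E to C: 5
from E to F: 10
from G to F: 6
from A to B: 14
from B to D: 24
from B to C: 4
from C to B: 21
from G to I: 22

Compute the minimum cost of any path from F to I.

43

Compare a few routes:
F → D → A → H → G → I: 25+18+6+2+22 = 73
F → D → B → G → I: 25+13+16+22 = 76
F → H → G → I: 19+2+22 = 43
F → D → G → I: 25+19+22 = 66
Cheapest is F → H → G → I at 43.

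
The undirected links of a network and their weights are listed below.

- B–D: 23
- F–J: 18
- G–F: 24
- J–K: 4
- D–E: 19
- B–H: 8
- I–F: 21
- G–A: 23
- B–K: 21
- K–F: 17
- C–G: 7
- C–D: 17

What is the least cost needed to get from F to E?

Settle nodes by increasing distance from F:
F: 0
K: 17  (via F)
J: 18  (via F)
I: 21  (via F)
G: 24  (via F)
C: 31  (via G)
B: 38  (via K)
H: 46  (via B)
A: 47  (via G)
D: 48  (via C)
E: 67  (via D)
Shortest route: F–G–C–D–E = 67.

67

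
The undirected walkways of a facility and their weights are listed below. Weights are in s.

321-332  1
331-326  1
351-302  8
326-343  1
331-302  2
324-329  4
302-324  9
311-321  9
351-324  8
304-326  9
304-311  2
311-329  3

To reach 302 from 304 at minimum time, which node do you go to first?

326

Compare a few routes:
304 - 311 - 329 - 324 - 302: 2+3+4+9 = 18
304 - 326 - 331 - 302: 9+1+2 = 12
304 - 311 - 329 - 324 - 351 - 302: 2+3+4+8+8 = 25
The minimum is 12 s via 304 - 326 - 331 - 302.
So from 304 the first move is to 326.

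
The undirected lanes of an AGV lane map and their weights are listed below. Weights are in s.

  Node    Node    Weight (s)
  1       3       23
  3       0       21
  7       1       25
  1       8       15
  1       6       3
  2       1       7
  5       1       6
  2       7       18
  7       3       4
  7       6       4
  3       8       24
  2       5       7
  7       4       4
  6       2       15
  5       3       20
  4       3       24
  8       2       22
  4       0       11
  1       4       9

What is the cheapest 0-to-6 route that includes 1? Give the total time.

Shortest 0→1: 0–4–1 = 20
Shortest 1→6: 1–6 = 3
Total via 1: 20 + 3 = 23 s.

23 s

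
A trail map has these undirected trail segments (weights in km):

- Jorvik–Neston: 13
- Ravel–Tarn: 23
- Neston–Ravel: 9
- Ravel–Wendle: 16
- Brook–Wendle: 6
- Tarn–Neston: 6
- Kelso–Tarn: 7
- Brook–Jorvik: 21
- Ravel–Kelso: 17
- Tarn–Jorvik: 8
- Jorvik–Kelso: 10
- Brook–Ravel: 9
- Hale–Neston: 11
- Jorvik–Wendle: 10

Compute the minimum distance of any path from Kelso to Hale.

24 km

Settle nodes by increasing distance from Kelso:
Kelso: 0
Tarn: 7  (via Kelso)
Jorvik: 10  (via Kelso)
Neston: 13  (via Tarn)
Ravel: 17  (via Kelso)
Wendle: 20  (via Jorvik)
Hale: 24  (via Neston)
Shortest route: Kelso → Tarn → Neston → Hale = 24 km.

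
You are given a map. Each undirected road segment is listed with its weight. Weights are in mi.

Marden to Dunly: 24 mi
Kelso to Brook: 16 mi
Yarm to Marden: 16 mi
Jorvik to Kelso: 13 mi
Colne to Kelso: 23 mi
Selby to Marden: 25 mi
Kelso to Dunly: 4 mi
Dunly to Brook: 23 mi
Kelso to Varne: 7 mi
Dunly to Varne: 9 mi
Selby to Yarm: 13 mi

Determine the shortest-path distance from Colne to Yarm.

67 mi

Enumerating some paths:
Colne → Kelso → Dunly → Marden → Selby → Yarm: 23+4+24+25+13 = 89
Colne → Kelso → Dunly → Marden → Yarm: 23+4+24+16 = 67
Colne → Kelso → Varne → Dunly → Marden → Yarm: 23+7+9+24+16 = 79
Cheapest is Colne → Kelso → Dunly → Marden → Yarm at 67 mi.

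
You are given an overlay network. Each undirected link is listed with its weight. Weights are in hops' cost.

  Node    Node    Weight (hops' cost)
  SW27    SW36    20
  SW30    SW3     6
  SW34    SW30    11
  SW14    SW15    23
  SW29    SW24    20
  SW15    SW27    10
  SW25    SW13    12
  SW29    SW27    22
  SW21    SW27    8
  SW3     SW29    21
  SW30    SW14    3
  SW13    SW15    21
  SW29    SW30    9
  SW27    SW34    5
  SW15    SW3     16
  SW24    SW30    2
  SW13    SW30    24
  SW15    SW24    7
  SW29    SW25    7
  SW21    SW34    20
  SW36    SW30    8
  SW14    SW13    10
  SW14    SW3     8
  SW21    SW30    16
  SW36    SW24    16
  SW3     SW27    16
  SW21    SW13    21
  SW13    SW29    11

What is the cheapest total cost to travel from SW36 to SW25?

Running Dijkstra from SW36:
SW36: 0
SW30: 8  (via SW36)
SW24: 10  (via SW30)
SW14: 11  (via SW30)
SW3: 14  (via SW30)
SW29: 17  (via SW30)
SW15: 17  (via SW24)
SW34: 19  (via SW30)
SW27: 20  (via SW36)
SW13: 21  (via SW14)
SW25: 24  (via SW29)
Shortest route: SW36 → SW30 → SW29 → SW25 = 24 hops' cost.

24 hops' cost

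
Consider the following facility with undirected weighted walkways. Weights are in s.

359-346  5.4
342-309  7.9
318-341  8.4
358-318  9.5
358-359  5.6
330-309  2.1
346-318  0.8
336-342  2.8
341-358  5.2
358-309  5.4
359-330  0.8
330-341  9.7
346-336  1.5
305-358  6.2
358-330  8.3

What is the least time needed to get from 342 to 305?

19.5 s

Running Dijkstra from 342:
342: 0
336: 2.8  (via 342)
346: 4.3  (via 336)
318: 5.1  (via 346)
309: 7.9  (via 342)
359: 9.7  (via 346)
330: 10  (via 309)
358: 13.3  (via 309)
341: 13.5  (via 318)
305: 19.5  (via 358)
Shortest route: 342 → 309 → 358 → 305 = 19.5 s.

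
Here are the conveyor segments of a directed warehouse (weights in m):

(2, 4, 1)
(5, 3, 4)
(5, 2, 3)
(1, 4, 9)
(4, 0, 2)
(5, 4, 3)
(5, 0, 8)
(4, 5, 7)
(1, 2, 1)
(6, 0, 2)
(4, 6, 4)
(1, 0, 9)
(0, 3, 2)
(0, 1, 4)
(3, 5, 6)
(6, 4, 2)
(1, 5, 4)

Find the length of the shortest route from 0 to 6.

10 m

Shortest distances from 0:
0: 0
3: 2  (via 0)
1: 4  (via 0)
2: 5  (via 1)
4: 6  (via 2)
5: 8  (via 3)
6: 10  (via 4)
Shortest route: 0–1–2–4–6 = 10 m.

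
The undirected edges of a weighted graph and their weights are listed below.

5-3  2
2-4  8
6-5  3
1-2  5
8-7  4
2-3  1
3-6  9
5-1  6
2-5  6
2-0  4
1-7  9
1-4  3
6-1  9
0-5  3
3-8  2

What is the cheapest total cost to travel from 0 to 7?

Running Dijkstra from 0:
0: 0
5: 3  (via 0)
2: 4  (via 0)
3: 5  (via 5)
6: 6  (via 5)
8: 7  (via 3)
1: 9  (via 5)
7: 11  (via 8)
Shortest route: 0 → 5 → 3 → 8 → 7 = 11.

11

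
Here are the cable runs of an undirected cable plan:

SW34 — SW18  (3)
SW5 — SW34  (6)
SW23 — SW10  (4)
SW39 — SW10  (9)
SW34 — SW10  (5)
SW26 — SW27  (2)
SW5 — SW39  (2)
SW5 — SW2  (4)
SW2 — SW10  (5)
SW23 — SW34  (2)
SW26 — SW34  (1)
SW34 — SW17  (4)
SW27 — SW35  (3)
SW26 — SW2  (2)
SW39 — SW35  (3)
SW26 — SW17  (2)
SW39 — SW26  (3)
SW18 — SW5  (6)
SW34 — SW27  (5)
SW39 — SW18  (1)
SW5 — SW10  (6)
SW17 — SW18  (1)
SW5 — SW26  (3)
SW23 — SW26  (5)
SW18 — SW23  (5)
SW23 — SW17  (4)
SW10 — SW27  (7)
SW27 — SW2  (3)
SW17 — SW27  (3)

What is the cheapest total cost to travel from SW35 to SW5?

Enumerating some paths:
SW35–SW39–SW5: 3+2 = 5
SW35–SW27–SW26–SW5: 3+2+3 = 8
The minimum is 5 via SW35–SW39–SW5.

5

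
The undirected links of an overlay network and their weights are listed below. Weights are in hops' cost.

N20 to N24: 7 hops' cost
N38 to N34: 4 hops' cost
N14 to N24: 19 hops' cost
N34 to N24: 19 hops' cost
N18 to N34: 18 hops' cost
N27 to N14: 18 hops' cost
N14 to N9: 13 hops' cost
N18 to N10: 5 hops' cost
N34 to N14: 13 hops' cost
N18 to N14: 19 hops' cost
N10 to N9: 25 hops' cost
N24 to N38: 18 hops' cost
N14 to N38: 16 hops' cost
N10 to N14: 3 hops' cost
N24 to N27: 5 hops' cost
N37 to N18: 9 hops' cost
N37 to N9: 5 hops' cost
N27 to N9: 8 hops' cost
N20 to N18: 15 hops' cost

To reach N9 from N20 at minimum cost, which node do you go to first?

N24

Compare a few routes:
N20 - N18 - N10 - N14 - N9: 15+5+3+13 = 36
N20 - N24 - N14 - N9: 7+19+13 = 39
N20 - N24 - N27 - N9: 7+5+8 = 20
N20 - N18 - N37 - N9: 15+9+5 = 29
Cheapest is N20 - N24 - N27 - N9 at 20 hops' cost.
So from N20 the first move is to N24.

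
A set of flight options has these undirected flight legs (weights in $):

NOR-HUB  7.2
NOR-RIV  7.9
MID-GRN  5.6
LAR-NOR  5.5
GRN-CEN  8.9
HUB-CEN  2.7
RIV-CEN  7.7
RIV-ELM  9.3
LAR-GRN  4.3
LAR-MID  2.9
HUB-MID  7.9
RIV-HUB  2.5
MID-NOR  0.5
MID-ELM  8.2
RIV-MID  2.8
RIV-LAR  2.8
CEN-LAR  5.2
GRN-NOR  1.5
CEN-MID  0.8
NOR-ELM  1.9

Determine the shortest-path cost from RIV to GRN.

Enumerating some paths:
RIV–LAR–MID–NOR–GRN: 2.8+2.9+0.5+1.5 = 7.7
RIV–LAR–GRN: 2.8+4.3 = 7.1
RIV–MID–NOR–GRN: 2.8+0.5+1.5 = 4.8
Cheapest is RIV–MID–NOR–GRN at $4.8.

$4.8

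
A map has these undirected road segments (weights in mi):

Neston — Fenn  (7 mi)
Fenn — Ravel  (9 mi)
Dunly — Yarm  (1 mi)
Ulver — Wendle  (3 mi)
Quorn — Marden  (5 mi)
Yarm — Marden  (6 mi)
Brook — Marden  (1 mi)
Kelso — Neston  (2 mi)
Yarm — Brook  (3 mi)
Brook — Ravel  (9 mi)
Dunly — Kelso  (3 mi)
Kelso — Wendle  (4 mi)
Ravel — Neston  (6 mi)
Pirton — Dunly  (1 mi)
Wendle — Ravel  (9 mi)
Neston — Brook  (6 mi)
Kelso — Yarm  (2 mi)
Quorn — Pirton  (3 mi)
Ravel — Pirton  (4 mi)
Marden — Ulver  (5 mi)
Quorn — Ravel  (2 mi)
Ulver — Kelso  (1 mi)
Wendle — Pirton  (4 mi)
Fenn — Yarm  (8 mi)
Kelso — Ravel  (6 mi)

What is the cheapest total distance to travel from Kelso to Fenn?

Running Dijkstra from Kelso:
Kelso: 0
Ulver: 1  (via Kelso)
Neston: 2  (via Kelso)
Yarm: 2  (via Kelso)
Dunly: 3  (via Kelso)
Wendle: 4  (via Kelso)
Pirton: 4  (via Dunly)
Brook: 5  (via Yarm)
Ravel: 6  (via Kelso)
Marden: 6  (via Ulver)
Quorn: 7  (via Pirton)
Fenn: 9  (via Neston)
Shortest route: Kelso–Neston–Fenn = 9 mi.

9 mi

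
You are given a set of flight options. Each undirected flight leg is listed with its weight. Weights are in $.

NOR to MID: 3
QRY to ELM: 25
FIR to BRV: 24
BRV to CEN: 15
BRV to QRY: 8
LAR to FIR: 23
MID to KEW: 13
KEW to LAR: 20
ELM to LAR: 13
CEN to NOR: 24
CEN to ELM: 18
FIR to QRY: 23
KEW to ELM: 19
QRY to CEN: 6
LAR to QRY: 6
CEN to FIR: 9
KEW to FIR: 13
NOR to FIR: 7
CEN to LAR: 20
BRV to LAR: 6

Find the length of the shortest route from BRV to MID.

Compare a few routes:
BRV - QRY - CEN - FIR - NOR - MID: 8+6+9+7+3 = 33
BRV - CEN - FIR - NOR - MID: 15+9+7+3 = 34
The minimum is $33 via BRV - QRY - CEN - FIR - NOR - MID.

$33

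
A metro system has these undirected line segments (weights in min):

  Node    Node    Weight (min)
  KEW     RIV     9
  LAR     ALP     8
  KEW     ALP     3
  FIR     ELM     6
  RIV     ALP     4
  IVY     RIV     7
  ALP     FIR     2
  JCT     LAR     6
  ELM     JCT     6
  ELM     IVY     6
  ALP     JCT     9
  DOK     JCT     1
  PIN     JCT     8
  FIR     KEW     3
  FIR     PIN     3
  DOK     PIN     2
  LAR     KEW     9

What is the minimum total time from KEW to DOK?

8 min

Compare a few routes:
KEW → FIR → PIN → DOK: 3+3+2 = 8
KEW → ALP → FIR → PIN → DOK: 3+2+3+2 = 10
KEW → ALP → JCT → DOK: 3+9+1 = 13
The minimum is 8 min via KEW → FIR → PIN → DOK.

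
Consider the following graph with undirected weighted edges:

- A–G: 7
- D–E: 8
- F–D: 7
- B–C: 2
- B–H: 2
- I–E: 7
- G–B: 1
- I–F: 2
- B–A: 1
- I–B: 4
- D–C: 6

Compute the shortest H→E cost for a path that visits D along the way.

Best H to D: H → B → C → D costing 10
Best D to E: D → E costing 8
Total via D: 10 + 8 = 18.

18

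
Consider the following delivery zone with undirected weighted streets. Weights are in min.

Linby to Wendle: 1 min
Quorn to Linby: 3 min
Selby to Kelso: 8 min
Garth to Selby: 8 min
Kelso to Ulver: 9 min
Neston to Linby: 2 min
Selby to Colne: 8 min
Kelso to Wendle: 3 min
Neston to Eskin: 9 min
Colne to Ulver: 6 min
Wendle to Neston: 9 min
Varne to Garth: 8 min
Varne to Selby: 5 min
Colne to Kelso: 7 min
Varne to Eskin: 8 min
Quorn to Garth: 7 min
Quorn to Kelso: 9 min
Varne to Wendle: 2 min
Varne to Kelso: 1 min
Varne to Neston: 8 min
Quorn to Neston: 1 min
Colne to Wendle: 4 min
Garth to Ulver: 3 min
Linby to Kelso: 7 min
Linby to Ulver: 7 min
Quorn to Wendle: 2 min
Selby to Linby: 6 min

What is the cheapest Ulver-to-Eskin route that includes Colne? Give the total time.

Best Ulver to Colne: Ulver–Colne costing 6
Best Colne to Eskin: Colne–Wendle–Varne–Eskin costing 14
Total via Colne: 6 + 14 = 20 min.

20 min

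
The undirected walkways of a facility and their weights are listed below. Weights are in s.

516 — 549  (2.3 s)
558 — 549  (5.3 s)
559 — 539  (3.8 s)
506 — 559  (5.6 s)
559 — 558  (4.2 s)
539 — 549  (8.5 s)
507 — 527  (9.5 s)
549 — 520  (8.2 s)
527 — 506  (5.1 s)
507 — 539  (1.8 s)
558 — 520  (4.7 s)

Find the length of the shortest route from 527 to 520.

19.6 s

Compare a few routes:
527 - 507 - 539 - 559 - 558 - 520: 9.5+1.8+3.8+4.2+4.7 = 24
527 - 506 - 559 - 558 - 520: 5.1+5.6+4.2+4.7 = 19.6
527 - 507 - 539 - 549 - 520: 9.5+1.8+8.5+8.2 = 28
Cheapest is 527 - 506 - 559 - 558 - 520 at 19.6 s.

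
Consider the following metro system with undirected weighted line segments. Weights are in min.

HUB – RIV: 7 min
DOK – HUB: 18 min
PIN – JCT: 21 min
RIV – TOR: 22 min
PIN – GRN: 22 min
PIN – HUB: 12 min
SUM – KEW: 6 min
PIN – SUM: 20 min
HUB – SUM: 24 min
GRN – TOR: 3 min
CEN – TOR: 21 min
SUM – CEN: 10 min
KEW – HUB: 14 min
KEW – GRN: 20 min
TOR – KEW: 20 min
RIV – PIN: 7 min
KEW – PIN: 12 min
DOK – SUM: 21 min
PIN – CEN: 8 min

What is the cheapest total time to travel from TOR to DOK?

47 min

Settle nodes by increasing distance from TOR:
TOR: 0
GRN: 3  (via TOR)
KEW: 20  (via TOR)
CEN: 21  (via TOR)
RIV: 22  (via TOR)
PIN: 25  (via GRN)
SUM: 26  (via KEW)
HUB: 29  (via RIV)
JCT: 46  (via PIN)
DOK: 47  (via SUM)
Shortest route: TOR → KEW → SUM → DOK = 47 min.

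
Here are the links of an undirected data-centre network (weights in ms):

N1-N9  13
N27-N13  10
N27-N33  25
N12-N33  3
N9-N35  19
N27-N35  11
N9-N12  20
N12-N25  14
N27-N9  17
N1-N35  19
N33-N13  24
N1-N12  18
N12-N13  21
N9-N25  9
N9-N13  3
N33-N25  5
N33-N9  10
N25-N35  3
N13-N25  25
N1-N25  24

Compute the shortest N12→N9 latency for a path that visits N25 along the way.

17 ms

Best N12 to N25: N12 → N33 → N25 costing 8
Shortest N25→N9: N25 → N9 = 9
Total via N25: 8 + 9 = 17 ms.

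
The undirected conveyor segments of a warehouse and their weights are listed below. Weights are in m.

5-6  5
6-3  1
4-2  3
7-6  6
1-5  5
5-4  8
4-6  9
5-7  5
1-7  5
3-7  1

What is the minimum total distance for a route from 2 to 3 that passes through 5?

17 m

Best 2 to 5: 2 → 4 → 5 costing 11
Best 5 to 3: 5 → 6 → 3 costing 6
Total via 5: 11 + 6 = 17 m.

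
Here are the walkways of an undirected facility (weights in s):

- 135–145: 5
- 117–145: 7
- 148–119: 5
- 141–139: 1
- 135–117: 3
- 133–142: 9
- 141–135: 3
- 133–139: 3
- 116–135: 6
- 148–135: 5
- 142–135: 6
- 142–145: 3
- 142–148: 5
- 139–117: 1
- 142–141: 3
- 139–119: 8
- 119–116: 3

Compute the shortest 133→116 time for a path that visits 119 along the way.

Best 133 to 119: 133–139–119 costing 11
Shortest 119→116: 119–116 = 3
Total via 119: 11 + 3 = 14 s.

14 s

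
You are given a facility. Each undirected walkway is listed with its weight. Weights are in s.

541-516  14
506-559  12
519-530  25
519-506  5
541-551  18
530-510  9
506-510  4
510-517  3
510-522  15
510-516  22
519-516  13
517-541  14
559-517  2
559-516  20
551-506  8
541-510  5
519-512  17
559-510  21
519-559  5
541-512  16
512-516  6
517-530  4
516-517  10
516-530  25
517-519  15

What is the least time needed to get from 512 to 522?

Candidate routes:
512 → 516 → 541 → 510 → 522: 6+14+5+15 = 40
512 → 519 → 506 → 510 → 522: 17+5+4+15 = 41
512 → 516 → 517 → 510 → 522: 6+10+3+15 = 34
512 → 541 → 510 → 522: 16+5+15 = 36
Cheapest is 512 → 516 → 517 → 510 → 522 at 34 s.

34 s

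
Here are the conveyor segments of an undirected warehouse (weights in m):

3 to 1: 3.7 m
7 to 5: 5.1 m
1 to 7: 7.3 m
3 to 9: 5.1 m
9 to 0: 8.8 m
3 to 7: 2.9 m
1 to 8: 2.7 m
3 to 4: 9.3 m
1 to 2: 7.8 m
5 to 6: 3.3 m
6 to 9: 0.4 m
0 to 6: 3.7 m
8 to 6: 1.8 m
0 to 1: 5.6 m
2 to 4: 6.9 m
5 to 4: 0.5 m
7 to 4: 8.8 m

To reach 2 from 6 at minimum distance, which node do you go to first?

5

Candidate routes:
6 → 5 → 4 → 2: 3.3+0.5+6.9 = 10.7
6 → 9 → 3 → 1 → 2: 0.4+5.1+3.7+7.8 = 17
6 → 0 → 1 → 2: 3.7+5.6+7.8 = 17.1
6 → 8 → 1 → 2: 1.8+2.7+7.8 = 12.3
Cheapest is 6 → 5 → 4 → 2 at 10.7 m.
So from 6 the first move is to 5.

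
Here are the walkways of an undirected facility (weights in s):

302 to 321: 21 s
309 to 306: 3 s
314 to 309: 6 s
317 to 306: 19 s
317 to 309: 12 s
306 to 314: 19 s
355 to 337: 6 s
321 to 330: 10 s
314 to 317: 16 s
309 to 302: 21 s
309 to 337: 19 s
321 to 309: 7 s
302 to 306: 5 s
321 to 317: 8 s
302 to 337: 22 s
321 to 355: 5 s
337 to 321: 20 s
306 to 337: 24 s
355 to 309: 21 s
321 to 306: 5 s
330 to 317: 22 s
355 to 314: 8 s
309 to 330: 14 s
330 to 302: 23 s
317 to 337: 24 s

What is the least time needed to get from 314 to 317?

16 s

Candidate routes:
314–317: 16 = 16
314–309–317: 6+12 = 18
The minimum is 16 s via 314–317.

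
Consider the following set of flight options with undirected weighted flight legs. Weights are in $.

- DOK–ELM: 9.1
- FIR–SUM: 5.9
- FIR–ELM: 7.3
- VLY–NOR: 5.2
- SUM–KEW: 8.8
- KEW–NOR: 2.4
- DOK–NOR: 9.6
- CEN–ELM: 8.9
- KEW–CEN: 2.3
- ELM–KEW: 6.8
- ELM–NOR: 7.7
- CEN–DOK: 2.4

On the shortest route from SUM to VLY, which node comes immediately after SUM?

KEW

Enumerating some paths:
SUM–FIR–ELM–KEW–NOR–VLY: 5.9+7.3+6.8+2.4+5.2 = 27.6
SUM–KEW–NOR–VLY: 8.8+2.4+5.2 = 16.4
SUM–FIR–ELM–NOR–VLY: 5.9+7.3+7.7+5.2 = 26.1
Cheapest is SUM–KEW–NOR–VLY at $16.4.
So from SUM the first move is to KEW.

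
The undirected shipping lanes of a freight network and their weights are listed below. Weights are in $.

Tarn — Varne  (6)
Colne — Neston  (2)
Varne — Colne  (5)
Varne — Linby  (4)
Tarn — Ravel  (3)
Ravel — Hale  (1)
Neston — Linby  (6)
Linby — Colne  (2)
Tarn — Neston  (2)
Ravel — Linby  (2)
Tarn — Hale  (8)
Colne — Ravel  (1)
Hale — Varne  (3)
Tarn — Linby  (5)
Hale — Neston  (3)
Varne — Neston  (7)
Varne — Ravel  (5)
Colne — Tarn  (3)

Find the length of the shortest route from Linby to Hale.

Shortest distances from Linby:
Linby: 0
Ravel: 2  (via Linby)
Colne: 2  (via Linby)
Hale: 3  (via Ravel)
Shortest route: Linby–Ravel–Hale = $3.

$3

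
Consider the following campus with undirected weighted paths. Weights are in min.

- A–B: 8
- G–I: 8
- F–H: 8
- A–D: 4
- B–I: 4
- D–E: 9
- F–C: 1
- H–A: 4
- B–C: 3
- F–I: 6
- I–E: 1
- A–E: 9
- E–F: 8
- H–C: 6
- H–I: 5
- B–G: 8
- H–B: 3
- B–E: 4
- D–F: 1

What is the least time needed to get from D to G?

Shortest distances from D:
D: 0
F: 1  (via D)
C: 2  (via F)
A: 4  (via D)
B: 5  (via C)
I: 7  (via F)
E: 8  (via I)
H: 8  (via C)
G: 13  (via B)
Shortest route: D → F → C → B → G = 13 min.

13 min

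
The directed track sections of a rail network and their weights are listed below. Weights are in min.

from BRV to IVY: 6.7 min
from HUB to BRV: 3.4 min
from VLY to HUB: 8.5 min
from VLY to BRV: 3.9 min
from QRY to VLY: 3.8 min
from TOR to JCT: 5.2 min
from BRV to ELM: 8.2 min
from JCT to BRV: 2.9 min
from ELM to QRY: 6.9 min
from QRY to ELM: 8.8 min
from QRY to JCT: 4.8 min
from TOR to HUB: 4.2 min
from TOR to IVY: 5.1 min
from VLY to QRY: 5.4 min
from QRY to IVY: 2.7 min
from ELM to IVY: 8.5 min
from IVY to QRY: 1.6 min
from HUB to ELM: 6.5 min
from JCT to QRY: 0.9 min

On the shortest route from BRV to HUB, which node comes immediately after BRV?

IVY

Enumerating some paths:
BRV–IVY–QRY–VLY–HUB: 6.7+1.6+3.8+8.5 = 20.6
BRV–ELM–QRY–VLY–HUB: 8.2+6.9+3.8+8.5 = 27.4
Cheapest is BRV–IVY–QRY–VLY–HUB at 20.6 min.
So from BRV the first move is to IVY.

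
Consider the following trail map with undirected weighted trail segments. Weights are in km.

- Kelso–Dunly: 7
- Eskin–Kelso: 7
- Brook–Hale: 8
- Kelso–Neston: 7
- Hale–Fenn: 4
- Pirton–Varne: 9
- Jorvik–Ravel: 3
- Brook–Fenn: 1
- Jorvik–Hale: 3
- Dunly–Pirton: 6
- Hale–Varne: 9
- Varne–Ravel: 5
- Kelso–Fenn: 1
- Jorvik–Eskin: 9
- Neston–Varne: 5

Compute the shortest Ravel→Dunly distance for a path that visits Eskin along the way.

26 km

Best Ravel to Eskin: Ravel–Jorvik–Eskin costing 12
Best Eskin to Dunly: Eskin–Kelso–Dunly costing 14
Total via Eskin: 12 + 14 = 26 km.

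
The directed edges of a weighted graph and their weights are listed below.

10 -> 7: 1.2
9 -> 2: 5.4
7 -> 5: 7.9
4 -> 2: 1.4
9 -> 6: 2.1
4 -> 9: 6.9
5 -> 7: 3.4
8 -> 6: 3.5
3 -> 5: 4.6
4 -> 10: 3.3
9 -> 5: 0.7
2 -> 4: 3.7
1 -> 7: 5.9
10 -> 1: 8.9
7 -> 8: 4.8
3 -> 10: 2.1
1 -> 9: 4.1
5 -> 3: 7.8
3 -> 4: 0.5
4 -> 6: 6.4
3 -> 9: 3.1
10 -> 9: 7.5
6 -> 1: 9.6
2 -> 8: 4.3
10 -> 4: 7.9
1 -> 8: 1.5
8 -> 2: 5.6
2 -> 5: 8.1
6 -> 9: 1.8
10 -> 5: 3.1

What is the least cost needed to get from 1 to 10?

14.1

Shortest distances from 1:
1: 0
8: 1.5  (via 1)
9: 4.1  (via 1)
5: 4.8  (via 9)
6: 5  (via 8)
7: 5.9  (via 1)
2: 7.1  (via 8)
4: 10.8  (via 2)
3: 12.6  (via 5)
10: 14.1  (via 4)
Shortest route: 1–8–2–4–10 = 14.1.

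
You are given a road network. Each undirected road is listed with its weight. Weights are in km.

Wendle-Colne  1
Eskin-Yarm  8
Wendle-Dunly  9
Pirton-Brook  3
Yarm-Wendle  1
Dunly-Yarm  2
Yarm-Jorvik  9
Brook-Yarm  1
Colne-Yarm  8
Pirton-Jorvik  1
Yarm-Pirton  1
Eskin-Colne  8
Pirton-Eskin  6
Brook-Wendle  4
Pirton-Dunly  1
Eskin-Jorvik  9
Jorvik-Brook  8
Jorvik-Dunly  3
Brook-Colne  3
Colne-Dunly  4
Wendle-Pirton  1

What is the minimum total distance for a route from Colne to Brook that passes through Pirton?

Shortest Colne→Pirton: Colne–Wendle–Pirton = 2
Shortest Pirton→Brook: Pirton–Yarm–Brook = 2
Total via Pirton: 2 + 2 = 4 km.

4 km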